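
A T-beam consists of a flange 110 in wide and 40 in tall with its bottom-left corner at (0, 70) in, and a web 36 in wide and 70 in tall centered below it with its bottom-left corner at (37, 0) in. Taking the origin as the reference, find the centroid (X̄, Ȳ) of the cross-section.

Part | A | x̄ᵢ | ȳᵢ | A·x̄ᵢ | A·ȳᵢ
web | 2520.00 | 55.00 | 35.00 | 138600.00 | 88200.00
flange | 4400.00 | 55.00 | 90.00 | 242000.00 | 396000.00
Σ | 6920.00 |  |  | 380600.00 | 484200.00
X̄ = 380600.00 / 6920.00 = 55.00 in
Ȳ = 484200.00 / 6920.00 = 69.97 in

X̄ = 55.00 in, Ȳ = 69.97 in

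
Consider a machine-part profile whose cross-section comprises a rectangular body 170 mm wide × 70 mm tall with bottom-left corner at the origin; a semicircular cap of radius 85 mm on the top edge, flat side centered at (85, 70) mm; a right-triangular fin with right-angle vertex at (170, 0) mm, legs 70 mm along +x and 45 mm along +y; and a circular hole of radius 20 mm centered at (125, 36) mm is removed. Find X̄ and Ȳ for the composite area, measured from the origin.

X̄ = 90.11 mm, Ȳ = 67.84 mm

rectangular body: A = 170 × 70 = 11900.00, centroid at (85.00, 35.00).
semicircular top: A = ½π·85² = 11349.00, centroid at (85.00, 106.08).
triangular fin: A = ½·70·45 = 1575.00, centroid at (193.33, 15.00).
hole: A = −π·20² = -1256.64, centroid at (125.00, 36.00).
ΣA = 23567.37 mm²
ΣAX̄ = (11900.00)(85.00) + (11349.00)(85.00) + (1575.00)(193.33) + (-1256.64)(125.00) = 2123585.66 mm³
ΣAȲ = (11900.00)(35.00) + (11349.00)(106.08) + (1575.00)(15.00) + (-1256.64)(36.00) = 1598732.97 mm³
X̄ = 2123585.66 / 23567.37 = 90.11 mm
Ȳ = 1598732.97 / 23567.37 = 67.84 mm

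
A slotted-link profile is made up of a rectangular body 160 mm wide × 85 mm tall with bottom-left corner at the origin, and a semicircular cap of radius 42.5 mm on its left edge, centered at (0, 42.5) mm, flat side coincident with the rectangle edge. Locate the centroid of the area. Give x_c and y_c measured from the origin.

x_c = 63.08 mm, y_c = 42.50 mm

Part | A | x̄ᵢ | ȳᵢ | A·x̄ᵢ | A·ȳᵢ
rectangular body | 13600.00 | 80.00 | 42.50 | 1088000.00 | 578000.00
semicircular end | 2837.25 | -18.04 | 42.50 | -51177.08 | 120583.16
Σ | 16437.25 |  |  | 1036822.92 | 698583.16
x_c = 1036822.92 / 16437.25 = 63.08 mm
y_c = 698583.16 / 16437.25 = 42.50 mm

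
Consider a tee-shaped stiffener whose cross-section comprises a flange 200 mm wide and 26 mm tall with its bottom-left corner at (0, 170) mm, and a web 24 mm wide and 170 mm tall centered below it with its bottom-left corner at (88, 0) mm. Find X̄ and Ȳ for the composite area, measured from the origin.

Part | A | x̄ᵢ | ȳᵢ | A·x̄ᵢ | A·ȳᵢ
web | 4080.00 | 100.00 | 85.00 | 408000.00 | 346800.00
flange | 5200.00 | 100.00 | 183.00 | 520000.00 | 951600.00
Σ | 9280.00 |  |  | 928000.00 | 1298400.00
X̄ = 928000.00 / 9280.00 = 100.00 mm
Ȳ = 1298400.00 / 9280.00 = 139.91 mm

X̄ = 100.00 mm, Ȳ = 139.91 mm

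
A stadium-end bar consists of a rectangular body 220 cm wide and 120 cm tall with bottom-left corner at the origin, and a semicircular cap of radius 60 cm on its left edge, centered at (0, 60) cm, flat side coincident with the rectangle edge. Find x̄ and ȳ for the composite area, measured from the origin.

x̄ = 86.10 cm, ȳ = 60.00 cm

rectangular body: A = 220 × 120 = 26400.00, centroid at (110.00, 60.00).
semicircular end: A = ½π·60² = 5654.87, centroid at (-25.46, 60.00).
ΣA = 32054.87 cm²
ΣAx̄ = (26400.00)(110.00) + (5654.87)(-25.46) = 2760000.00 cm³
ΣAȳ = (26400.00)(60.00) + (5654.87)(60.00) = 1923292.01 cm³
x̄ = 2760000.00 / 32054.87 = 86.10 cm
ȳ = 1923292.01 / 32054.87 = 60.00 cm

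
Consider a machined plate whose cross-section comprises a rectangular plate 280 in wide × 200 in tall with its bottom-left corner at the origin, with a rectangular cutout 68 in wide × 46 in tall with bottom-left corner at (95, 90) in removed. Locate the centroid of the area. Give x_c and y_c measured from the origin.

x_c = 140.65 in, y_c = 99.23 in

plate: A = 280 × 200 = 56000.00, centroid at (140.00, 100.00).
hole: A = −(68 × 46) = -3128.00, centroid at (129.00, 113.00).
ΣA = 52872.00 in², ΣAx_c = 7436488.00 in³, ΣAy_c = 5246536.00 in³.
x_c = 7436488.00/52872.00 = 140.65 in; y_c = 5246536.00/52872.00 = 99.23 in.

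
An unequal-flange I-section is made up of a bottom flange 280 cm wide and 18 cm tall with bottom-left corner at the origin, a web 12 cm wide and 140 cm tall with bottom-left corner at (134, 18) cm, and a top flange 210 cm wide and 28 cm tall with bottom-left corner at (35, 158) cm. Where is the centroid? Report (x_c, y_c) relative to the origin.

x_c = 140.00 cm, y_c = 95.60 cm

Part | A | x̄ᵢ | ȳᵢ | A·x̄ᵢ | A·ȳᵢ
bottom flange | 5040.00 | 140.00 | 9.00 | 705600.00 | 45360.00
web | 1680.00 | 140.00 | 88.00 | 235200.00 | 147840.00
top flange | 5880.00 | 140.00 | 172.00 | 823200.00 | 1011360.00
Σ | 12600.00 |  |  | 1764000.00 | 1204560.00
x_c = 1764000.00 / 12600.00 = 140.00 cm
y_c = 1204560.00 / 12600.00 = 95.60 cm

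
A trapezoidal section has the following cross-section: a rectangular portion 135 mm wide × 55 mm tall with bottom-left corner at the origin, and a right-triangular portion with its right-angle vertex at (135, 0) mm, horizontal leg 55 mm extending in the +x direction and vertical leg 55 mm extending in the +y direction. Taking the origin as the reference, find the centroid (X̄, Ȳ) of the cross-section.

rectangular portion: A = 135 × 55 = 7425.00, centroid at (67.50, 27.50).
triangular portion: A = ½·55·55 = 1512.50, centroid at (153.33, 18.33).
ΣA = 8937.50 mm²
ΣAX̄ = (7425.00)(67.50) + (1512.50)(153.33) = 733104.17 mm³
ΣAȲ = (7425.00)(27.50) + (1512.50)(18.33) = 231916.67 mm³
X̄ = 733104.17 / 8937.50 = 82.03 mm
Ȳ = 231916.67 / 8937.50 = 25.95 mm

X̄ = 82.03 mm, Ȳ = 25.95 mm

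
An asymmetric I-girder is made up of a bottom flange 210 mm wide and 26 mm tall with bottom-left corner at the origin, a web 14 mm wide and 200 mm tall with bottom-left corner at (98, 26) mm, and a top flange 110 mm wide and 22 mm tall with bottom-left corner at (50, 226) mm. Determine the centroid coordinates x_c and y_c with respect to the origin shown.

Part | A | x̄ᵢ | ȳᵢ | A·x̄ᵢ | A·ȳᵢ
bottom flange | 5460.00 | 105.00 | 13.00 | 573300.00 | 70980.00
web | 2800.00 | 105.00 | 126.00 | 294000.00 | 352800.00
top flange | 2420.00 | 105.00 | 237.00 | 254100.00 | 573540.00
Σ | 10680.00 |  |  | 1121400.00 | 997320.00
x_c = 1121400.00 / 10680.00 = 105.00 mm
y_c = 997320.00 / 10680.00 = 93.38 mm

x_c = 105.00 mm, y_c = 93.38 mm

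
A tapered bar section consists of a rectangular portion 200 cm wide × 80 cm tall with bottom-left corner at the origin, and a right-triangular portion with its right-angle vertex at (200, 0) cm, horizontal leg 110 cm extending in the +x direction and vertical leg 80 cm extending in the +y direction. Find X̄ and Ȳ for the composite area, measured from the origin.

X̄ = 129.48 cm, Ȳ = 37.12 cm

rectangular portion: A = 200 × 80 = 16000.00, centroid at (100.00, 40.00).
triangular portion: A = ½·110·80 = 4400.00, centroid at (236.67, 26.67).
ΣA = 20400.00 cm²
ΣAX̄ = (16000.00)(100.00) + (4400.00)(236.67) = 2641333.33 cm³
ΣAȲ = (16000.00)(40.00) + (4400.00)(26.67) = 757333.33 cm³
X̄ = 2641333.33 / 20400.00 = 129.48 cm
Ȳ = 757333.33 / 20400.00 = 37.12 cm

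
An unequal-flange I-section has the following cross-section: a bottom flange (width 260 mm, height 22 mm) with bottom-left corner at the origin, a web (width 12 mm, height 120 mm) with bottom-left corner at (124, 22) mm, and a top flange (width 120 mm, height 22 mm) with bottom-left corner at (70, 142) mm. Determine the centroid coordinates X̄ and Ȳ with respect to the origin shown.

bottom flange: A = 260 × 22 = 5720.00, centroid at (130.00, 11.00).
web: A = 12 × 120 = 1440.00, centroid at (130.00, 82.00).
top flange: A = 120 × 22 = 2640.00, centroid at (130.00, 153.00).
ΣA = 9800.00 mm²
ΣAX̄ = (5720.00)(130.00) + (1440.00)(130.00) + (2640.00)(130.00) = 1274000.00 mm³
ΣAȲ = (5720.00)(11.00) + (1440.00)(82.00) + (2640.00)(153.00) = 584920.00 mm³
X̄ = 1274000.00 / 9800.00 = 130.00 mm
Ȳ = 584920.00 / 9800.00 = 59.69 mm

X̄ = 130.00 mm, Ȳ = 59.69 mm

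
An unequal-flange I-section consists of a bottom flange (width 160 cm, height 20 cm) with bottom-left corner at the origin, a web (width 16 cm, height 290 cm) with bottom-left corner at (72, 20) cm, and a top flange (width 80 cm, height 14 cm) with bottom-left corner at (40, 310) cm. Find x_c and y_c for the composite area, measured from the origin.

x_c = 80.00 cm, y_c = 128.64 cm

bottom flange: A = 160 × 20 = 3200.00, centroid at (80.00, 10.00).
web: A = 16 × 290 = 4640.00, centroid at (80.00, 165.00).
top flange: A = 80 × 14 = 1120.00, centroid at (80.00, 317.00).
ΣA = 8960.00 cm²
ΣAx_c = (3200.00)(80.00) + (4640.00)(80.00) + (1120.00)(80.00) = 716800.00 cm³
ΣAy_c = (3200.00)(10.00) + (4640.00)(165.00) + (1120.00)(317.00) = 1152640.00 cm³
x_c = 716800.00 / 8960.00 = 80.00 cm
y_c = 1152640.00 / 8960.00 = 128.64 cm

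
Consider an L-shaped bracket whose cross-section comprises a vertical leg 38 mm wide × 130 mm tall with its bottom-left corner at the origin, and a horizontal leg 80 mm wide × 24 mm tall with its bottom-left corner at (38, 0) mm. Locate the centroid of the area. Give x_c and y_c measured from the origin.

vertical leg: A = 38 × 130 = 4940.00, centroid at (19.00, 65.00).
horizontal leg: A = 80 × 24 = 1920.00, centroid at (78.00, 12.00).
ΣA = 6860.00 mm²
ΣAx_c = (4940.00)(19.00) + (1920.00)(78.00) = 243620.00 mm³
ΣAy_c = (4940.00)(65.00) + (1920.00)(12.00) = 344140.00 mm³
x_c = 243620.00 / 6860.00 = 35.51 mm
y_c = 344140.00 / 6860.00 = 50.17 mm

x_c = 35.51 mm, y_c = 50.17 mm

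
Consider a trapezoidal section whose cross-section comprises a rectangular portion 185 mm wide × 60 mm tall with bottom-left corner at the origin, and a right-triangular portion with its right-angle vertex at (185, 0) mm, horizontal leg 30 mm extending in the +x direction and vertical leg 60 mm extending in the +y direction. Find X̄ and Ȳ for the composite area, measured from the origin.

rectangular portion: A = 185 × 60 = 11100.00, centroid at (92.50, 30.00).
triangular portion: A = ½·30·60 = 900.00, centroid at (195.00, 20.00).
ΣA = 12000.00 mm², ΣAX̄ = 1202250.00 mm³, ΣAȲ = 351000.00 mm³.
X̄ = 1202250.00/12000.00 = 100.19 mm; Ȳ = 351000.00/12000.00 = 29.25 mm.

X̄ = 100.19 mm, Ȳ = 29.25 mm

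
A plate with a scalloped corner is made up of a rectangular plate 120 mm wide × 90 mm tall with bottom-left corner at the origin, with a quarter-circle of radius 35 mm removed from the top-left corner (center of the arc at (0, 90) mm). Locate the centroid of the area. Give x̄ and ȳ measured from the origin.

x̄ = 64.42 mm, ȳ = 42.05 mm

plate: A = 120 × 90 = 10800.00, centroid at (60.00, 45.00).
removed quarter-circle: A = −¼π·35² = -962.11, centroid at (14.85, 75.15).
ΣA = 9837.89 mm²
ΣAx̄ = (10800.00)(60.00) + (-962.11)(14.85) = 633708.33 mm³
ΣAȳ = (10800.00)(45.00) + (-962.11)(75.15) = 413701.52 mm³
x̄ = 633708.33 / 9837.89 = 64.42 mm
ȳ = 413701.52 / 9837.89 = 42.05 mm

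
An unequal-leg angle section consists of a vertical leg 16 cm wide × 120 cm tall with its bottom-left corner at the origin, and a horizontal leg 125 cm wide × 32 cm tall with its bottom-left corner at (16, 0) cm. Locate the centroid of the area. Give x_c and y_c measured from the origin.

vertical leg: A = 16 × 120 = 1920.00, centroid at (8.00, 60.00).
horizontal leg: A = 125 × 32 = 4000.00, centroid at (78.50, 16.00).
ΣA = 5920.00 cm², ΣAx_c = 329360.00 cm³, ΣAy_c = 179200.00 cm³.
x_c = 329360.00/5920.00 = 55.64 cm; y_c = 179200.00/5920.00 = 30.27 cm.

x_c = 55.64 cm, y_c = 30.27 cm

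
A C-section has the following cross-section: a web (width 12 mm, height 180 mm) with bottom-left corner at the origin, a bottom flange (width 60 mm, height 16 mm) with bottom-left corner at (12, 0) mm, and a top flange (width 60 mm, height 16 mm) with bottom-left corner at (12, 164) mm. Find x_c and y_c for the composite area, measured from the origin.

Part | A | x̄ᵢ | ȳᵢ | A·x̄ᵢ | A·ȳᵢ
web | 2160.00 | 6.00 | 90.00 | 12960.00 | 194400.00
bottom flange | 960.00 | 42.00 | 8.00 | 40320.00 | 7680.00
top flange | 960.00 | 42.00 | 172.00 | 40320.00 | 165120.00
Σ | 4080.00 |  |  | 93600.00 | 367200.00
x_c = 93600.00 / 4080.00 = 22.94 mm
y_c = 367200.00 / 4080.00 = 90.00 mm

x_c = 22.94 mm, y_c = 90.00 mm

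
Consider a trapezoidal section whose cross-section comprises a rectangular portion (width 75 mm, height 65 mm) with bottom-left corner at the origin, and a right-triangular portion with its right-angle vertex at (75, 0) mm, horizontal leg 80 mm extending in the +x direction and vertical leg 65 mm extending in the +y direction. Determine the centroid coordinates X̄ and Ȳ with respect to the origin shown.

X̄ = 59.82 mm, Ȳ = 28.73 mm

rectangular portion: A = 75 × 65 = 4875.00, centroid at (37.50, 32.50).
triangular portion: A = ½·80·65 = 2600.00, centroid at (101.67, 21.67).
ΣA = 7475.00 mm²
ΣAX̄ = (4875.00)(37.50) + (2600.00)(101.67) = 447145.83 mm³
ΣAȲ = (4875.00)(32.50) + (2600.00)(21.67) = 214770.83 mm³
X̄ = 447145.83 / 7475.00 = 59.82 mm
Ȳ = 214770.83 / 7475.00 = 28.73 mm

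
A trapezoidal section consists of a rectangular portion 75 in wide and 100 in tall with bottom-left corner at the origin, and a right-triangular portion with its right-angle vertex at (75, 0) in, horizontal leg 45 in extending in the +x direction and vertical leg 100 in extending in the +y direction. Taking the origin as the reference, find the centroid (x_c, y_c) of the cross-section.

Part | A | x̄ᵢ | ȳᵢ | A·x̄ᵢ | A·ȳᵢ
rectangular portion | 7500.00 | 37.50 | 50.00 | 281250.00 | 375000.00
triangular portion | 2250.00 | 90.00 | 33.33 | 202500.00 | 75000.00
Σ | 9750.00 |  |  | 483750.00 | 450000.00
x_c = 483750.00 / 9750.00 = 49.62 in
y_c = 450000.00 / 9750.00 = 46.15 in

x_c = 49.62 in, y_c = 46.15 in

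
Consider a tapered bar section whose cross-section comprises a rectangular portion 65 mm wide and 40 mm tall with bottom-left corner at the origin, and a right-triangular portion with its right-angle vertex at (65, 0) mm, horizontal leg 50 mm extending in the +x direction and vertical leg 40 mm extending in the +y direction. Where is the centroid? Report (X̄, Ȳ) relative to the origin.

X̄ = 46.16 mm, Ȳ = 18.15 mm

rectangular portion: A = 65 × 40 = 2600.00, centroid at (32.50, 20.00).
triangular portion: A = ½·50·40 = 1000.00, centroid at (81.67, 13.33).
ΣA = 3600.00 mm², ΣAX̄ = 166166.67 mm³, ΣAȲ = 65333.33 mm³.
X̄ = 166166.67/3600.00 = 46.16 mm; Ȳ = 65333.33/3600.00 = 18.15 mm.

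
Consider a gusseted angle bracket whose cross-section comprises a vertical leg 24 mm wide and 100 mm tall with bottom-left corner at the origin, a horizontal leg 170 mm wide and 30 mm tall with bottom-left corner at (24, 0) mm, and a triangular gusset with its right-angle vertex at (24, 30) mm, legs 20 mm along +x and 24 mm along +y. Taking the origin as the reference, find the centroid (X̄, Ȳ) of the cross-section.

X̄ = 76.49 mm, Ȳ = 26.57 mm

Part | A | x̄ᵢ | ȳᵢ | A·x̄ᵢ | A·ȳᵢ
vertical leg | 2400.00 | 12.00 | 50.00 | 28800.00 | 120000.00
horizontal leg | 5100.00 | 109.00 | 15.00 | 555900.00 | 76500.00
gusset | 240.00 | 30.67 | 38.00 | 7360.00 | 9120.00
Σ | 7740.00 |  |  | 592060.00 | 205620.00
X̄ = 592060.00 / 7740.00 = 76.49 mm
Ȳ = 205620.00 / 7740.00 = 26.57 mm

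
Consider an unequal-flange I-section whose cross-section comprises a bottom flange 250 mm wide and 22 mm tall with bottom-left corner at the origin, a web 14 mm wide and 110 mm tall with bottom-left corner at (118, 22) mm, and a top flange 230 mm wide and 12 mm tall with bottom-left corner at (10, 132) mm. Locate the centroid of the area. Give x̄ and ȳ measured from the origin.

x̄ = 125.00 mm, ȳ = 57.14 mm

bottom flange: A = 250 × 22 = 5500.00, centroid at (125.00, 11.00).
web: A = 14 × 110 = 1540.00, centroid at (125.00, 77.00).
top flange: A = 230 × 12 = 2760.00, centroid at (125.00, 138.00).
ΣA = 9800.00 mm², ΣAx̄ = 1225000.00 mm³, ΣAȳ = 559960.00 mm³.
x̄ = 1225000.00/9800.00 = 125.00 mm; ȳ = 559960.00/9800.00 = 57.14 mm.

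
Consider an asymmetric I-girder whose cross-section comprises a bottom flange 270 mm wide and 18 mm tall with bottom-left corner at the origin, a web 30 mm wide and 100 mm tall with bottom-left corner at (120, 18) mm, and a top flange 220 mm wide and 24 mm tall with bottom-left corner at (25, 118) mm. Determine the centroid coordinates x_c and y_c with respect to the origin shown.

bottom flange: A = 270 × 18 = 4860.00, centroid at (135.00, 9.00).
web: A = 30 × 100 = 3000.00, centroid at (135.00, 68.00).
top flange: A = 220 × 24 = 5280.00, centroid at (135.00, 130.00).
ΣA = 13140.00 mm², ΣAx_c = 1773900.00 mm³, ΣAy_c = 934140.00 mm³.
x_c = 1773900.00/13140.00 = 135.00 mm; y_c = 934140.00/13140.00 = 71.09 mm.

x_c = 135.00 mm, y_c = 71.09 mm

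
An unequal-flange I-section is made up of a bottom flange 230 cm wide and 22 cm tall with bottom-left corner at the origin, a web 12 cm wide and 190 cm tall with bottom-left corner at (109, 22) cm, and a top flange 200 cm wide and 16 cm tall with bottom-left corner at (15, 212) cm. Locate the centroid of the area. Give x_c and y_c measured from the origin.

x_c = 115.00 cm, y_c = 97.38 cm

Part | A | x̄ᵢ | ȳᵢ | A·x̄ᵢ | A·ȳᵢ
bottom flange | 5060.00 | 115.00 | 11.00 | 581900.00 | 55660.00
web | 2280.00 | 115.00 | 117.00 | 262200.00 | 266760.00
top flange | 3200.00 | 115.00 | 220.00 | 368000.00 | 704000.00
Σ | 10540.00 |  |  | 1212100.00 | 1026420.00
x_c = 1212100.00 / 10540.00 = 115.00 cm
y_c = 1026420.00 / 10540.00 = 97.38 cm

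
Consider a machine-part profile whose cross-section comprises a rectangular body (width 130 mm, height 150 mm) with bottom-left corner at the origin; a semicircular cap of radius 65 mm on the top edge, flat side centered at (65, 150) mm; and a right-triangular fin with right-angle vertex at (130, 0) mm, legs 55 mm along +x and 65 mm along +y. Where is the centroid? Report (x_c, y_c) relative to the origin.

rectangular body: A = 130 × 150 = 19500.00, centroid at (65.00, 75.00).
semicircular top: A = ½π·65² = 6636.61, centroid at (65.00, 177.59).
triangular fin: A = ½·55·65 = 1787.50, centroid at (148.33, 21.67).
ΣA = 27924.11 mm²
ΣAx_c = (19500.00)(65.00) + (6636.61)(65.00) + (1787.50)(148.33) = 1964025.77 mm³
ΣAy_c = (19500.00)(75.00) + (6636.61)(177.59) + (1787.50)(21.67) = 2679804.67 mm³
x_c = 1964025.77 / 27924.11 = 70.33 mm
y_c = 2679804.67 / 27924.11 = 95.97 mm

x_c = 70.33 mm, y_c = 95.97 mm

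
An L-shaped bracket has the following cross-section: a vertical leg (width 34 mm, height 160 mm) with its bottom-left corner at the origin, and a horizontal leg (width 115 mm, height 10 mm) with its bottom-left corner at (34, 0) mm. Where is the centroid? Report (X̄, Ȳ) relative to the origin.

X̄ = 30.00 mm, Ȳ = 66.91 mm

vertical leg: A = 34 × 160 = 5440.00, centroid at (17.00, 80.00).
horizontal leg: A = 115 × 10 = 1150.00, centroid at (91.50, 5.00).
ΣA = 6590.00 mm²
ΣAX̄ = (5440.00)(17.00) + (1150.00)(91.50) = 197705.00 mm³
ΣAȲ = (5440.00)(80.00) + (1150.00)(5.00) = 440950.00 mm³
X̄ = 197705.00 / 6590.00 = 30.00 mm
Ȳ = 440950.00 / 6590.00 = 66.91 mm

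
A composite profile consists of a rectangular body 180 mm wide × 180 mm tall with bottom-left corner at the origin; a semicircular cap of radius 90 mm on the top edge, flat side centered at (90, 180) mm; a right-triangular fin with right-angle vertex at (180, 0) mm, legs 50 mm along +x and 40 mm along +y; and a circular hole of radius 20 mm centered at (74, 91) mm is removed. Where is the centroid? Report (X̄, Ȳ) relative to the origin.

X̄ = 92.83 mm, Ȳ = 124.62 mm

rectangular body: A = 180 × 180 = 32400.00, centroid at (90.00, 90.00).
semicircular top: A = ½π·90² = 12723.45, centroid at (90.00, 218.20).
triangular fin: A = ½·50·40 = 1000.00, centroid at (196.67, 13.33).
hole: A = −π·20² = -1256.64, centroid at (74.00, 91.00).
ΣA = 44866.81 mm², ΣAX̄ = 4164786.05 mm³, ΣAȲ = 5591200.41 mm³.
X̄ = 4164786.05/44866.81 = 92.83 mm; Ȳ = 5591200.41/44866.81 = 124.62 mm.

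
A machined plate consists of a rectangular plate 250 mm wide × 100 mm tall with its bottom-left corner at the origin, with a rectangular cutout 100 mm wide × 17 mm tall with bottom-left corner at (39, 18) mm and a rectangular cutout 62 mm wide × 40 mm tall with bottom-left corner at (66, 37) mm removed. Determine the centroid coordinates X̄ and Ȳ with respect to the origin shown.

plate: A = 250 × 100 = 25000.00, centroid at (125.00, 50.00).
hole 1: A = −(100 × 17) = -1700.00, centroid at (89.00, 26.50).
hole 2: A = −(62 × 40) = -2480.00, centroid at (97.00, 57.00).
ΣA = 20820.00 mm², ΣAX̄ = 2733140.00 mm³, ΣAȲ = 1063590.00 mm³.
X̄ = 2733140.00/20820.00 = 131.27 mm; Ȳ = 1063590.00/20820.00 = 51.09 mm.

X̄ = 131.27 mm, Ȳ = 51.09 mm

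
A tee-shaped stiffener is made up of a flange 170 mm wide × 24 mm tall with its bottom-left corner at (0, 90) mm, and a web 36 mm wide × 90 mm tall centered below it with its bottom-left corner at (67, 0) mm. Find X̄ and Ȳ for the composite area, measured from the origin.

X̄ = 85.00 mm, Ȳ = 76.77 mm

web: A = 36 × 90 = 3240.00, centroid at (85.00, 45.00).
flange: A = 170 × 24 = 4080.00, centroid at (85.00, 102.00).
ΣA = 7320.00 mm², ΣAX̄ = 622200.00 mm³, ΣAȲ = 561960.00 mm³.
X̄ = 622200.00/7320.00 = 85.00 mm; Ȳ = 561960.00/7320.00 = 76.77 mm.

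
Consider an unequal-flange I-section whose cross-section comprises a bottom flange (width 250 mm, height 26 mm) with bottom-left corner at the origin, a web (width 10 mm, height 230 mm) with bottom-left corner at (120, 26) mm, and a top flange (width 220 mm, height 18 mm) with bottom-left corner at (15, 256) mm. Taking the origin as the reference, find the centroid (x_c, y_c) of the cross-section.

Part | A | x̄ᵢ | ȳᵢ | A·x̄ᵢ | A·ȳᵢ
bottom flange | 6500.00 | 125.00 | 13.00 | 812500.00 | 84500.00
web | 2300.00 | 125.00 | 141.00 | 287500.00 | 324300.00
top flange | 3960.00 | 125.00 | 265.00 | 495000.00 | 1049400.00
Σ | 12760.00 |  |  | 1595000.00 | 1458200.00
x_c = 1595000.00 / 12760.00 = 125.00 mm
y_c = 1458200.00 / 12760.00 = 114.28 mm

x_c = 125.00 mm, y_c = 114.28 mm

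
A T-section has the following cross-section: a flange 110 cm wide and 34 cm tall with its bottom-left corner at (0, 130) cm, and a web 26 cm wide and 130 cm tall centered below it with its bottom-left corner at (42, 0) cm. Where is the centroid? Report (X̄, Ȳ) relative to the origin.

Part | A | x̄ᵢ | ȳᵢ | A·x̄ᵢ | A·ȳᵢ
web | 3380.00 | 55.00 | 65.00 | 185900.00 | 219700.00
flange | 3740.00 | 55.00 | 147.00 | 205700.00 | 549780.00
Σ | 7120.00 |  |  | 391600.00 | 769480.00
X̄ = 391600.00 / 7120.00 = 55.00 cm
Ȳ = 769480.00 / 7120.00 = 108.07 cm

X̄ = 55.00 cm, Ȳ = 108.07 cm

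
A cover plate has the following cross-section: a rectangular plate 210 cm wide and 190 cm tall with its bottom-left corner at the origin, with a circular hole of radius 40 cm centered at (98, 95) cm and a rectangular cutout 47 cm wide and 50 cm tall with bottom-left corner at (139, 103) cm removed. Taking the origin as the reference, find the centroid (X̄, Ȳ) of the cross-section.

Part | A | x̄ᵢ | ȳᵢ | A·x̄ᵢ | A·ȳᵢ
plate | 39900.00 | 105.00 | 95.00 | 4189500.00 | 3790500.00
hole 1 | -5026.55 | 98.00 | 95.00 | -492601.73 | -477522.08
hole 2 | -2350.00 | 162.50 | 128.00 | -381875.00 | -300800.00
Σ | 32523.45 |  |  | 3315023.27 | 3012177.92
X̄ = 3315023.27 / 32523.45 = 101.93 cm
Ȳ = 3012177.92 / 32523.45 = 92.62 cm

X̄ = 101.93 cm, Ȳ = 92.62 cm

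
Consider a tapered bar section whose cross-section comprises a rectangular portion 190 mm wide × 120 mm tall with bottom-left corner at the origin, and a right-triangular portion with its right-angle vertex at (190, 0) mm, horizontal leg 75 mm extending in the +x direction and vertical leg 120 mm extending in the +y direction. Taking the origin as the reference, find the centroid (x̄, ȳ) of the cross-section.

rectangular portion: A = 190 × 120 = 22800.00, centroid at (95.00, 60.00).
triangular portion: A = ½·75·120 = 4500.00, centroid at (215.00, 40.00).
ΣA = 27300.00 mm², ΣAx̄ = 3133500.00 mm³, ΣAȳ = 1548000.00 mm³.
x̄ = 3133500.00/27300.00 = 114.78 mm; ȳ = 1548000.00/27300.00 = 56.70 mm.

x̄ = 114.78 mm, ȳ = 56.70 mm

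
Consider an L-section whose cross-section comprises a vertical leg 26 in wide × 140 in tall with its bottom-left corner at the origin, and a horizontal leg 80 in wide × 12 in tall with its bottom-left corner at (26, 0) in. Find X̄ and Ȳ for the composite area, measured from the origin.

X̄ = 24.06 in, Ȳ = 56.64 in

Part | A | x̄ᵢ | ȳᵢ | A·x̄ᵢ | A·ȳᵢ
vertical leg | 3640.00 | 13.00 | 70.00 | 47320.00 | 254800.00
horizontal leg | 960.00 | 66.00 | 6.00 | 63360.00 | 5760.00
Σ | 4600.00 |  |  | 110680.00 | 260560.00
X̄ = 110680.00 / 4600.00 = 24.06 in
Ȳ = 260560.00 / 4600.00 = 56.64 in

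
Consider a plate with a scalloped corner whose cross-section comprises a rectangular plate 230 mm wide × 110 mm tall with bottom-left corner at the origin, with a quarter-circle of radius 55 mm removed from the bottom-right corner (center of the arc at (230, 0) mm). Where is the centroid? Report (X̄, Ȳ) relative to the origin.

X̄ = 105.50 mm, Ȳ = 58.28 mm

Part | A | x̄ᵢ | ȳᵢ | A·x̄ᵢ | A·ȳᵢ
plate | 25300.00 | 115.00 | 55.00 | 2909500.00 | 1391500.00
removed quarter-circle | -2375.83 | 206.66 | 23.34 | -490982.44 | -55458.33
Σ | 22924.17 |  |  | 2418517.56 | 1336041.67
X̄ = 2418517.56 / 22924.17 = 105.50 mm
Ȳ = 1336041.67 / 22924.17 = 58.28 mm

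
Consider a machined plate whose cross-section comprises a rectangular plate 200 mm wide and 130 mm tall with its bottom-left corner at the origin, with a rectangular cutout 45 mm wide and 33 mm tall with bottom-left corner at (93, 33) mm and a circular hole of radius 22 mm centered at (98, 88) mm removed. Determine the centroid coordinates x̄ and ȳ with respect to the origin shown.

plate: A = 200 × 130 = 26000.00, centroid at (100.00, 65.00).
hole 1: A = −(45 × 33) = -1485.00, centroid at (115.50, 49.50).
hole 2: A = −π·22² = -1520.53, centroid at (98.00, 88.00).
ΣA = 22994.47 mm², ΣAx̄ = 2279470.48 mm³, ΣAȳ = 1482685.79 mm³.
x̄ = 2279470.48/22994.47 = 99.13 mm; ȳ = 1482685.79/22994.47 = 64.48 mm.

x̄ = 99.13 mm, ȳ = 64.48 mm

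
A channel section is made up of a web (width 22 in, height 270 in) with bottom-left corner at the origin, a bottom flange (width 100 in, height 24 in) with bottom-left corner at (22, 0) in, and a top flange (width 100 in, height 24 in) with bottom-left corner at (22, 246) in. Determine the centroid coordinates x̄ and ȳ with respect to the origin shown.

web: A = 22 × 270 = 5940.00, centroid at (11.00, 135.00).
bottom flange: A = 100 × 24 = 2400.00, centroid at (72.00, 12.00).
top flange: A = 100 × 24 = 2400.00, centroid at (72.00, 258.00).
ΣA = 10740.00 in², ΣAx̄ = 410940.00 in³, ΣAȳ = 1449900.00 in³.
x̄ = 410940.00/10740.00 = 38.26 in; ȳ = 1449900.00/10740.00 = 135.00 in.

x̄ = 38.26 in, ȳ = 135.00 in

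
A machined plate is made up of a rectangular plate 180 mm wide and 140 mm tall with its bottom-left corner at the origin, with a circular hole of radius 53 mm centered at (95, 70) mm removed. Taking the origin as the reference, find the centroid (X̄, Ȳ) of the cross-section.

plate: A = 180 × 140 = 25200.00, centroid at (90.00, 70.00).
hole: A = −π·53² = -8824.73, centroid at (95.00, 70.00).
ΣA = 16375.27 mm², ΣAX̄ = 1429650.29 mm³, ΣAȲ = 1146268.64 mm³.
X̄ = 1429650.29/16375.27 = 87.31 mm; Ȳ = 1146268.64/16375.27 = 70.00 mm.

X̄ = 87.31 mm, Ȳ = 70.00 mm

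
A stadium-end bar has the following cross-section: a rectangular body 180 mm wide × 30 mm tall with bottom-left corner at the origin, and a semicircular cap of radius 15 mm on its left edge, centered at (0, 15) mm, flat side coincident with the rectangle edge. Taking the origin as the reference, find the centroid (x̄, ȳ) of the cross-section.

x̄ = 84.08 mm, ȳ = 15.00 mm

Part | A | x̄ᵢ | ȳᵢ | A·x̄ᵢ | A·ȳᵢ
rectangular body | 5400.00 | 90.00 | 15.00 | 486000.00 | 81000.00
semicircular end | 353.43 | -6.37 | 15.00 | -2250.00 | 5301.44
Σ | 5753.43 |  |  | 483750.00 | 86301.44
x̄ = 483750.00 / 5753.43 = 84.08 mm
ȳ = 86301.44 / 5753.43 = 15.00 mm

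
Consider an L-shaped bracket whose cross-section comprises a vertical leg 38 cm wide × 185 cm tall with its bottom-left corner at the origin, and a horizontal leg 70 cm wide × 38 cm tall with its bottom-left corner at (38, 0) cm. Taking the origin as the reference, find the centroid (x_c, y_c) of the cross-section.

x_c = 33.82 cm, y_c = 72.32 cm

Part | A | x̄ᵢ | ȳᵢ | A·x̄ᵢ | A·ȳᵢ
vertical leg | 7030.00 | 19.00 | 92.50 | 133570.00 | 650275.00
horizontal leg | 2660.00 | 73.00 | 19.00 | 194180.00 | 50540.00
Σ | 9690.00 |  |  | 327750.00 | 700815.00
x_c = 327750.00 / 9690.00 = 33.82 cm
y_c = 700815.00 / 9690.00 = 72.32 cm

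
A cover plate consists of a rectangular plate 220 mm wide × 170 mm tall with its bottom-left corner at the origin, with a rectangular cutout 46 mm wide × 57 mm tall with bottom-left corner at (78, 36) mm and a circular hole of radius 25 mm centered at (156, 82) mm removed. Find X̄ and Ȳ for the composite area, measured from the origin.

X̄ = 107.97 mm, Ȳ = 86.82 mm

Part | A | x̄ᵢ | ȳᵢ | A·x̄ᵢ | A·ȳᵢ
plate | 37400.00 | 110.00 | 85.00 | 4114000.00 | 3179000.00
hole 1 | -2622.00 | 101.00 | 64.50 | -264822.00 | -169119.00
hole 2 | -1963.50 | 156.00 | 82.00 | -306305.28 | -161006.62
Σ | 32814.50 |  |  | 3542872.72 | 2848874.38
X̄ = 3542872.72 / 32814.50 = 107.97 mm
Ȳ = 2848874.38 / 32814.50 = 86.82 mm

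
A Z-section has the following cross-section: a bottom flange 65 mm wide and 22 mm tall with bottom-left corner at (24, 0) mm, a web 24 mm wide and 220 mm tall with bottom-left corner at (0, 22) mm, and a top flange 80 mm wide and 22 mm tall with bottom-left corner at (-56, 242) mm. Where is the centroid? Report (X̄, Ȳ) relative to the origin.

X̄ = 13.69 mm, Ȳ = 136.71 mm

bottom flange: A = 65 × 22 = 1430.00, centroid at (56.50, 11.00).
web: A = 24 × 220 = 5280.00, centroid at (12.00, 132.00).
top flange: A = 80 × 22 = 1760.00, centroid at (-16.00, 253.00).
ΣA = 8470.00 mm²
ΣAX̄ = (1430.00)(56.50) + (5280.00)(12.00) + (1760.00)(-16.00) = 115995.00 mm³
ΣAȲ = (1430.00)(11.00) + (5280.00)(132.00) + (1760.00)(253.00) = 1157970.00 mm³
X̄ = 115995.00 / 8470.00 = 13.69 mm
Ȳ = 1157970.00 / 8470.00 = 136.71 mm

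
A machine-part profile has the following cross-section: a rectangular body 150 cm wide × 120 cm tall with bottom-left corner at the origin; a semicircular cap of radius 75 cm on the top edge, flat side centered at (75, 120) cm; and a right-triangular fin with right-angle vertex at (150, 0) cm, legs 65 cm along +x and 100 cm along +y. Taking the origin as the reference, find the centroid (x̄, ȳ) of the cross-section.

Part | A | x̄ᵢ | ȳᵢ | A·x̄ᵢ | A·ȳᵢ
rectangular body | 18000.00 | 75.00 | 60.00 | 1350000.00 | 1080000.00
semicircular top | 8835.73 | 75.00 | 151.83 | 662679.70 | 1341537.52
triangular fin | 3250.00 | 171.67 | 33.33 | 557916.67 | 108333.33
Σ | 30085.73 |  |  | 2570596.37 | 2529870.85
x̄ = 2570596.37 / 30085.73 = 85.44 cm
ȳ = 2529870.85 / 30085.73 = 84.09 cm

x̄ = 85.44 cm, ȳ = 84.09 cm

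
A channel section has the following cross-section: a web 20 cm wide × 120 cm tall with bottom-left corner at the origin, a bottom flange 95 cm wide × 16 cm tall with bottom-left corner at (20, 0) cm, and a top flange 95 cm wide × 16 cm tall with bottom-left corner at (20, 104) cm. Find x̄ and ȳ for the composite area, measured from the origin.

web: A = 20 × 120 = 2400.00, centroid at (10.00, 60.00).
bottom flange: A = 95 × 16 = 1520.00, centroid at (67.50, 8.00).
top flange: A = 95 × 16 = 1520.00, centroid at (67.50, 112.00).
ΣA = 5440.00 cm², ΣAx̄ = 229200.00 cm³, ΣAȳ = 326400.00 cm³.
x̄ = 229200.00/5440.00 = 42.13 cm; ȳ = 326400.00/5440.00 = 60.00 cm.

x̄ = 42.13 cm, ȳ = 60.00 cm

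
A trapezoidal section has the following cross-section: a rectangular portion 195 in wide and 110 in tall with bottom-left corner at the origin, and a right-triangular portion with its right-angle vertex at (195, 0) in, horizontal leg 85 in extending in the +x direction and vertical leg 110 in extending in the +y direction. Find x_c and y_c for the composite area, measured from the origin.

rectangular portion: A = 195 × 110 = 21450.00, centroid at (97.50, 55.00).
triangular portion: A = ½·85·110 = 4675.00, centroid at (223.33, 36.67).
ΣA = 26125.00 in², ΣAx_c = 3135458.33 in³, ΣAy_c = 1351166.67 in³.
x_c = 3135458.33/26125.00 = 120.02 in; y_c = 1351166.67/26125.00 = 51.72 in.

x_c = 120.02 in, y_c = 51.72 in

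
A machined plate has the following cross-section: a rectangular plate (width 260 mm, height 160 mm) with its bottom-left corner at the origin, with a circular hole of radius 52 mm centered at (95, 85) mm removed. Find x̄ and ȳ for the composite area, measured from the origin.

x̄ = 138.98 mm, ȳ = 78.72 mm

Part | A | x̄ᵢ | ȳᵢ | A·x̄ᵢ | A·ȳᵢ
plate | 41600.00 | 130.00 | 80.00 | 5408000.00 | 3328000.00
hole | -8494.87 | 95.00 | 85.00 | -807012.32 | -722063.66
Σ | 33105.13 |  |  | 4600987.68 | 2605936.34
x̄ = 4600987.68 / 33105.13 = 138.98 mm
ȳ = 2605936.34 / 33105.13 = 78.72 mm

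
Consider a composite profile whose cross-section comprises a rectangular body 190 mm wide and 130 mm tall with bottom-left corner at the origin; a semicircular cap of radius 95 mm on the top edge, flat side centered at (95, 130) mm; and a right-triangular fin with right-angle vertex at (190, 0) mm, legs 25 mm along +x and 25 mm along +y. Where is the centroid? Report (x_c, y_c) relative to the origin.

rectangular body: A = 190 × 130 = 24700.00, centroid at (95.00, 65.00).
semicircular top: A = ½π·95² = 14176.44, centroid at (95.00, 170.32).
triangular fin: A = ½·25·25 = 312.50, centroid at (198.33, 8.33).
ΣA = 39188.94 mm², ΣAx_c = 3755240.67 mm³, ΣAy_c = 4022624.29 mm³.
x_c = 3755240.67/39188.94 = 95.82 mm; y_c = 4022624.29/39188.94 = 102.65 mm.

x_c = 95.82 mm, y_c = 102.65 mm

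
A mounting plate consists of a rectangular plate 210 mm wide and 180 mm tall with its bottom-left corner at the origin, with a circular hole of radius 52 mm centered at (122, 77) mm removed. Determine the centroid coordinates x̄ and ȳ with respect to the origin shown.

x̄ = 100.07 mm, ȳ = 93.77 mm

plate: A = 210 × 180 = 37800.00, centroid at (105.00, 90.00).
hole: A = −π·52² = -8494.87, centroid at (122.00, 77.00).
ΣA = 29305.13 mm²
ΣAx̄ = (37800.00)(105.00) + (-8494.87)(122.00) = 2932626.28 mm³
ΣAȳ = (37800.00)(90.00) + (-8494.87)(77.00) = 2747895.28 mm³
x̄ = 2932626.28 / 29305.13 = 100.07 mm
ȳ = 2747895.28 / 29305.13 = 93.77 mm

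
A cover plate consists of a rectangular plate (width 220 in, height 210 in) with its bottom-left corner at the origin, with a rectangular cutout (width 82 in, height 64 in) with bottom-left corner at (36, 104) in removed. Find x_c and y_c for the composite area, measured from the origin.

plate: A = 220 × 210 = 46200.00, centroid at (110.00, 105.00).
hole: A = −(82 × 64) = -5248.00, centroid at (77.00, 136.00).
ΣA = 40952.00 in², ΣAx_c = 4677904.00 in³, ΣAy_c = 4137272.00 in³.
x_c = 4677904.00/40952.00 = 114.23 in; y_c = 4137272.00/40952.00 = 101.03 in.

x_c = 114.23 in, y_c = 101.03 in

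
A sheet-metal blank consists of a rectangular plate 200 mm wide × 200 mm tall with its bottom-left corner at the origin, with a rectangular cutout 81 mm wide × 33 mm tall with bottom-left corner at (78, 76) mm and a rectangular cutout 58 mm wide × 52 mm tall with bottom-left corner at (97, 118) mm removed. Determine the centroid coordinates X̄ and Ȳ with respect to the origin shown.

X̄ = 96.27 mm, Ȳ = 96.72 mm

plate: A = 200 × 200 = 40000.00, centroid at (100.00, 100.00).
hole 1: A = −(81 × 33) = -2673.00, centroid at (118.50, 92.50).
hole 2: A = −(58 × 52) = -3016.00, centroid at (126.00, 144.00).
ΣA = 34311.00 mm², ΣAX̄ = 3303233.50 mm³, ΣAȲ = 3318443.50 mm³.
X̄ = 3303233.50/34311.00 = 96.27 mm; Ȳ = 3318443.50/34311.00 = 96.72 mm.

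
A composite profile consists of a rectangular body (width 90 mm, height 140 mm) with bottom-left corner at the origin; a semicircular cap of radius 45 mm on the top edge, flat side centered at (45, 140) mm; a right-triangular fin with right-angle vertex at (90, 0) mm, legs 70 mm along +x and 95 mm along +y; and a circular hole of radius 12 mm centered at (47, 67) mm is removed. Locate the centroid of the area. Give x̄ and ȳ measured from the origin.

x̄ = 57.13 mm, ȳ = 78.43 mm

rectangular body: A = 90 × 140 = 12600.00, centroid at (45.00, 70.00).
semicircular top: A = ½π·45² = 3180.86, centroid at (45.00, 159.10).
triangular fin: A = ½·70·95 = 3325.00, centroid at (113.33, 31.67).
hole: A = −π·12² = -452.39, centroid at (47.00, 67.00).
ΣA = 18653.47 mm²
ΣAx̄ = (12600.00)(45.00) + (3180.86)(45.00) + (3325.00)(113.33) + (-452.39)(47.00) = 1065709.85 mm³
ΣAȳ = (12600.00)(70.00) + (3180.86)(159.10) + (3325.00)(31.67) + (-452.39)(67.00) = 1463052.34 mm³
x̄ = 1065709.85 / 18653.47 = 57.13 mm
ȳ = 1463052.34 / 18653.47 = 78.43 mm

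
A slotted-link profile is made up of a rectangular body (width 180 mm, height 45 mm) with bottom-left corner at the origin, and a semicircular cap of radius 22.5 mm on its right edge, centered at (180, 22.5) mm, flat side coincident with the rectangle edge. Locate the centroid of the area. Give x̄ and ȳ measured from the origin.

rectangular body: A = 180 × 45 = 8100.00, centroid at (90.00, 22.50).
semicircular end: A = ½π·22.5² = 795.22, centroid at (189.55, 22.50).
ΣA = 8895.22 mm², ΣAx̄ = 879732.57 mm³, ΣAȳ = 200142.35 mm³.
x̄ = 879732.57/8895.22 = 98.90 mm; ȳ = 200142.35/8895.22 = 22.50 mm.

x̄ = 98.90 mm, ȳ = 22.50 mm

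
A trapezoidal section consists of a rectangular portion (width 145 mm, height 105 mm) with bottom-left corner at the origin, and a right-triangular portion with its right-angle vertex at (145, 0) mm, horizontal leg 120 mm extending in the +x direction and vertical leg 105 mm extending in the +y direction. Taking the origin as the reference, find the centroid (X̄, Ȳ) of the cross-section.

rectangular portion: A = 145 × 105 = 15225.00, centroid at (72.50, 52.50).
triangular portion: A = ½·120·105 = 6300.00, centroid at (185.00, 35.00).
ΣA = 21525.00 mm², ΣAX̄ = 2269312.50 mm³, ΣAȲ = 1019812.50 mm³.
X̄ = 2269312.50/21525.00 = 105.43 mm; Ȳ = 1019812.50/21525.00 = 47.38 mm.

X̄ = 105.43 mm, Ȳ = 47.38 mm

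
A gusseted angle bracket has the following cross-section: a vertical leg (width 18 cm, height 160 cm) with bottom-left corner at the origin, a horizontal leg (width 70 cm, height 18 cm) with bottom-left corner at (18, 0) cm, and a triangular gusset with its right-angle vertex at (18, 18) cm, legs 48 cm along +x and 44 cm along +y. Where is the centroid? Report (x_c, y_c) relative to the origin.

x_c = 24.75 cm, y_c = 53.16 cm

vertical leg: A = 18 × 160 = 2880.00, centroid at (9.00, 80.00).
horizontal leg: A = 70 × 18 = 1260.00, centroid at (53.00, 9.00).
gusset: A = ½·48·44 = 1056.00, centroid at (34.00, 32.67).
ΣA = 5196.00 cm², ΣAx_c = 128604.00 cm³, ΣAy_c = 276236.00 cm³.
x_c = 128604.00/5196.00 = 24.75 cm; y_c = 276236.00/5196.00 = 53.16 cm.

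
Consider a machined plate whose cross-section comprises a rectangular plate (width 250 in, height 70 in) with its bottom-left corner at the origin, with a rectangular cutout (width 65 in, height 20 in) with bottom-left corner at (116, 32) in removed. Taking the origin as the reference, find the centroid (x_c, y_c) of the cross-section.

plate: A = 250 × 70 = 17500.00, centroid at (125.00, 35.00).
hole: A = −(65 × 20) = -1300.00, centroid at (148.50, 42.00).
ΣA = 16200.00 in²
ΣAx_c = (17500.00)(125.00) + (-1300.00)(148.50) = 1994450.00 in³
ΣAy_c = (17500.00)(35.00) + (-1300.00)(42.00) = 557900.00 in³
x_c = 1994450.00 / 16200.00 = 123.11 in
y_c = 557900.00 / 16200.00 = 34.44 in

x_c = 123.11 in, y_c = 34.44 in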